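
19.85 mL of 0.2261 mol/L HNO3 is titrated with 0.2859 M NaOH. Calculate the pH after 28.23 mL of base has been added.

12.87

n(acid) = 0.2261 x 0.01985 = 0.004488 mol; n(NaOH) added = 0.2859 x 0.02823 = 0.008071 mol.
Base is in excess by 0.008071 - 0.004488 = 0.003583 mol in a total volume of 0.04808 L.
[OH^-] = 0.003583/0.04808 = 0.07452 M, so pOH = 1.13 and pH = 14.00 - 1.13 = 12.87.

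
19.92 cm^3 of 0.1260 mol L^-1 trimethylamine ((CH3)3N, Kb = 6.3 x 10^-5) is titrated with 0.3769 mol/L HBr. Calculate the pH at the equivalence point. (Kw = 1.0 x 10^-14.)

n((CH3)3N) = 0.1260 x 0.01992 = 0.002510 mol; V(HBr) at equivalence = 0.002510/0.3769 = 0.006659 L.
At equivalence the base is fully converted to (CH3)3NH+; total volume = 0.02658 L, so [(CH3)3NH+] = 0.002510/0.02658 = 0.09443 M.
Ka((CH3)3NH+) = Kw/Kb = 1.0e-14 / 6.3 x 10^-5 = 1.59e-10.
[H^+] = sqrt(Ka x [(CH3)3NH+]) = sqrt(1.59e-10 x 0.09443) = 3.87e-6 M.
pH = -log(3.87e-6) = 5.41.

5.41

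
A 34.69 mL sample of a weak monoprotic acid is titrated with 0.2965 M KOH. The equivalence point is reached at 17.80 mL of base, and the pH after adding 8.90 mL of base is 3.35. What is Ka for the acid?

4.5 x 10^-4

8.90 mL is half of the equivalence volume, so this is the half-equivalence point where [HA] = [A^-].
At half-equivalence pH = pKa, so pKa = 3.35.
Ka = 10^(-3.35) = 4.5 x 10^-4.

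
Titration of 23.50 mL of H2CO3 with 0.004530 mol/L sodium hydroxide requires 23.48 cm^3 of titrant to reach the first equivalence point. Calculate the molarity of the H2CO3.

n(NaOH) = 0.004530 x 0.02348 = 0.0001064 mol.
At the first equivalence point, 1 mol OH^- react per mol H2CO3, so n(H2CO3) = 0.0001064 / 1 = 0.0001064 mol.
[H2CO3] = 0.0001064 / 0.02350 L = 0.00453 M.

0.00453 M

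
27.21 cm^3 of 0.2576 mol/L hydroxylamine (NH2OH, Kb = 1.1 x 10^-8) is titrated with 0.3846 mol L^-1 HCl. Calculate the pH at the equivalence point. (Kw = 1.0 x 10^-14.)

n(NH2OH) = 0.2576 x 0.02721 = 0.007009 mol; V(HCl) at equivalence = 0.007009/0.3846 = 0.01822 L.
At equivalence the base is fully converted to NH3OH+; total volume = 0.04543 L, so [NH3OH+] = 0.007009/0.04543 = 0.1543 M.
Ka(NH3OH+) = Kw/Kb = 1.0e-14 / 1.1 x 10^-8 = 9.09e-7.
[H^+] = sqrt(Ka x [NH3OH+]) = sqrt(9.09e-7 x 0.1543) = 0.000374 M.
pH = -log(0.000374) = 3.43.

3.43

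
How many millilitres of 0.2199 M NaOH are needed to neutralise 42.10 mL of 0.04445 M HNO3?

8.51 mL

n(HNO3) = 0.04445 mol/L x 0.04210 L = 0.001871 mol.
At equivalence n(NaOH) = n(HNO3) = 0.001871 mol.
V(NaOH) = 0.001871 / 0.2199 = 0.008510 L = 8.51 mL.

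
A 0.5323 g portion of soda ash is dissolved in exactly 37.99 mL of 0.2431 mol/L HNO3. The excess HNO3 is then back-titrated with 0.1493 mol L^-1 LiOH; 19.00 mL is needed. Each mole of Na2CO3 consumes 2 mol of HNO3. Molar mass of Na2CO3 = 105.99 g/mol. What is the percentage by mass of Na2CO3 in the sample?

Total n(HNO3) added = 0.2431 x 0.03799 = 0.009235 mol.
n(LiOH) used = 0.1493 x 0.01900 = 0.002837 mol, which equals the excess n(HNO3).
So n(HNO3) consumed by the sample = 0.009235 - 0.002837 = 0.006399 mol.
n(Na2CO3) = 0.006399 / 2 = 0.003199 mol.
mass Na2CO3 = 0.003199 x 105.99 = 0.3391 g, so %Na2CO3 = 0.3391/0.5323 x 100 = 63.7%.

63.7%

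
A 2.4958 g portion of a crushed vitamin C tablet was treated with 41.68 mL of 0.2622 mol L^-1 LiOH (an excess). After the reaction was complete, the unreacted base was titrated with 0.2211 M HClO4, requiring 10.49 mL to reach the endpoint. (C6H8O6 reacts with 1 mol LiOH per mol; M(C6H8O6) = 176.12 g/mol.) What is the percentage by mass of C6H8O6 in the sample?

Total n(LiOH) added = 0.2622 x 0.04168 = 0.01093 mol.
n(HClO4) used = 0.2211 x 0.01049 = 0.002319 mol, which equals the excess n(LiOH).
So n(LiOH) consumed by the sample = 0.01093 - 0.002319 = 0.008609 mol.
n(C6H8O6) = 0.008609 / 1 = 0.008609 mol.
mass C6H8O6 = 0.008609 x 176.12 = 1.516 g, so %C6H8O6 = 1.516/2.4958 x 100 = 60.8%.

60.8%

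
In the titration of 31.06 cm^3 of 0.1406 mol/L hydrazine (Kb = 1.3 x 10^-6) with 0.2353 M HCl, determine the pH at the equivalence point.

4.58

n(N2H4) = 0.1406 x 0.03106 = 0.004367 mol; V(HCl) at equivalence = 0.004367/0.2353 = 0.01856 L.
At equivalence the base is fully converted to N2H5+; total volume = 0.04962 L, so [N2H5+] = 0.004367/0.04962 = 0.08801 M.
Ka(N2H5+) = Kw/Kb = 1.0e-14 / 1.3 x 10^-6 = 7.69e-9.
[H^+] = sqrt(Ka x [N2H5+]) = sqrt(7.69e-9 x 0.08801) = 2.60e-5 M.
pH = -log(2.60e-5) = 4.58.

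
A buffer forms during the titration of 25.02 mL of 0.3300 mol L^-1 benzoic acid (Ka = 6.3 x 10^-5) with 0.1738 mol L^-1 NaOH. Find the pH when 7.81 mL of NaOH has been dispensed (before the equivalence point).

Initial n(C6H5COOH) = 0.3300 x 0.02502 = 0.008257 mol.
n(NaOH) added = 0.1738 x 0.007810 = 0.001357 mol, converting that many moles of C6H5COOH to C6H5COO-.
Remaining n(C6H5COOH) = 0.006899 mol; n(C6H5COO-) = 0.001357 mol.
By Henderson-Hasselbalch, pH = pKa + log([A^-]/[HA]) = 4.20 + log(0.001357/0.006899) = 4.20 + (-0.71) = 3.49.

3.49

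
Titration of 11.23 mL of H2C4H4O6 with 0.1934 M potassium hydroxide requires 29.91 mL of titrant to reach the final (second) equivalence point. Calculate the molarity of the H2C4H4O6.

0.258 M

n(KOH) = 0.1934 x 0.02991 = 0.005785 mol.
At the final (second) equivalence point, 2 mol OH^- react per mol H2C4H4O6, so n(H2C4H4O6) = 0.005785 / 2 = 0.002892 mol.
[H2C4H4O6] = 0.002892 / 0.01123 L = 0.258 M.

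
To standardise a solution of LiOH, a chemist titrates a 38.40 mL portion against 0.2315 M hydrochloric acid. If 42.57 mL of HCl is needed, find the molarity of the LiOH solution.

n(HCl) delivered = 0.2315 x 0.04257 = 0.009855 mol.
For a 1:1 reaction, n(LiOH) = 0.009855 mol.
[LiOH] = 0.009855 mol / 0.03840 L = 0.257 M.

0.257 M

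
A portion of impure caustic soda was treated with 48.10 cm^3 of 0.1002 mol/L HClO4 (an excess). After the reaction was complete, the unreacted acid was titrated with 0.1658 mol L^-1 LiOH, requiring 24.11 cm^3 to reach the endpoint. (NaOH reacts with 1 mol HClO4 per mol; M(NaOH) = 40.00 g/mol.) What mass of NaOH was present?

0.0329 g

Total n(HClO4) added = 0.1002 x 0.04810 = 0.004820 mol.
n(LiOH) used = 0.1658 x 0.02411 = 0.003997 mol, which equals the excess n(HClO4).
So n(HClO4) consumed by the sample = 0.004820 - 0.003997 = 0.0008222 mol.
n(NaOH) = 0.0008222 / 1 = 0.0008222 mol.
mass = 0.0008222 mol x 40.00 g/mol = 0.0329 g.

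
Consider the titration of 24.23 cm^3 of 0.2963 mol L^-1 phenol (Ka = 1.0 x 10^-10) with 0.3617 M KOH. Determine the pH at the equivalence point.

n(C6H5OH) = 0.2963 x 0.02423 = 0.007179 mol; V(KOH) at equivalence = 0.007179/0.3617 = 0.01985 L.
At equivalence all the acid is converted to C6H5O-; total volume = 0.02423 + 0.01985 = 0.04408 L, so [C6H5O-] = 0.007179/0.04408 = 0.1629 M.
Kb = Kw/Ka = 1.0e-14 / 1.0 x 10^-10 = 0.000100.
[OH^-] = sqrt(Kb x [C6H5O-]) = sqrt(0.000100 x 0.1629) = 0.00404 M.
pOH = 2.39, so pH = 14.00 - 2.39 = 11.61.

11.61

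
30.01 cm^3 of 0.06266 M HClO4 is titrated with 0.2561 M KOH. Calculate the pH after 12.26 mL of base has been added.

n(acid) = 0.06266 x 0.03001 = 0.001880 mol; n(KOH) added = 0.2561 x 0.01226 = 0.003140 mol.
Base is in excess by 0.003140 - 0.001880 = 0.001259 mol in a total volume of 0.04227 L.
[OH^-] = 0.001259/0.04227 = 0.02979 M, so pOH = 1.53 and pH = 14.00 - 1.53 = 12.47.

12.47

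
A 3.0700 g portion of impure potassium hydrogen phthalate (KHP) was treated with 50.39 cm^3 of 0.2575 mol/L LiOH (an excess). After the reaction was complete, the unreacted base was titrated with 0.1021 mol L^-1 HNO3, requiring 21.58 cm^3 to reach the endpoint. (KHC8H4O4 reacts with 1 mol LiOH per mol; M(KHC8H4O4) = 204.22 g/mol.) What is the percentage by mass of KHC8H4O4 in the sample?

71.7%

Total n(LiOH) added = 0.2575 x 0.05039 = 0.01298 mol.
n(HNO3) used = 0.1021 x 0.02158 = 0.002203 mol, which equals the excess n(LiOH).
So n(LiOH) consumed by the sample = 0.01298 - 0.002203 = 0.01077 mol.
n(KHC8H4O4) = 0.01077 / 1 = 0.01077 mol.
mass KHC8H4O4 = 0.01077 x 204.22 = 2.200 g, so %KHC8H4O4 = 2.200/3.0700 x 100 = 71.7%.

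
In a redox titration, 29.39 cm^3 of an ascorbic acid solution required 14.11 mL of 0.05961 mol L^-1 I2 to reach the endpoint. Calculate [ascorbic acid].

0.0286 M

n(I2) = 0.05961 x 0.01411 = 0.0008411 mol.
From the balanced equation, 1 mol I2 reacts with 1 mol ascorbic acid, so n(ascorbic acid) = 0.0008411 x 1/1 = 0.0008411 mol.
[ascorbic acid] = 0.0008411 / 0.02939 L = 0.0286 M.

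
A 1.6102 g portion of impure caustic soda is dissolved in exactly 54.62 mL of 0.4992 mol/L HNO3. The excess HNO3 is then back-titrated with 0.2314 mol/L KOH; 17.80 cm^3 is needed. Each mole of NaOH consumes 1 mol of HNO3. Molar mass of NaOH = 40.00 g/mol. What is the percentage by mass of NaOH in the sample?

57.5%

Total n(HNO3) added = 0.4992 x 0.05462 = 0.02727 mol.
n(KOH) used = 0.2314 x 0.01780 = 0.004119 mol, which equals the excess n(HNO3).
So n(HNO3) consumed by the sample = 0.02727 - 0.004119 = 0.02315 mol.
n(NaOH) = 0.02315 / 1 = 0.02315 mol.
mass NaOH = 0.02315 x 40.00 = 0.9259 g, so %NaOH = 0.9259/1.6102 x 100 = 57.5%.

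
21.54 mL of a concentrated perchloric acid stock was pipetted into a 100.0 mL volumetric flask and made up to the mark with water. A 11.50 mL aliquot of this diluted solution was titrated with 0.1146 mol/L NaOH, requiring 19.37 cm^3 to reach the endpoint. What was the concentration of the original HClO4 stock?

0.896 M

n(NaOH) = 0.1146 x 0.01937 = 0.002220 mol.
n(HClO4) in the aliquot = 0.002220 mol.
[diluted HClO4] = 0.002220 / 0.01150 = 0.1930 M.
Dilution factor = 100.0/21.54 = 4.643, so [stock] = 0.1930 x 4.643 = 0.896 M.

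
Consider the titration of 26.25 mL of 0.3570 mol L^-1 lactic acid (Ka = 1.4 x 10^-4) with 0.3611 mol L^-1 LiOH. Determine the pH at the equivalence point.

8.55

n(HC3H5O3) = 0.3570 x 0.02625 = 0.009371 mol; V(LiOH) at equivalence = 0.009371/0.3611 = 0.02595 L.
At equivalence all the acid is converted to C3H5O3-; total volume = 0.02625 + 0.02595 = 0.05220 L, so [C3H5O3-] = 0.009371/0.05220 = 0.1795 M.
Kb = Kw/Ka = 1.0e-14 / 1.4 x 10^-4 = 7.14e-11.
[OH^-] = sqrt(Kb x [C3H5O3-]) = sqrt(7.14e-11 x 0.1795) = 3.58e-6 M.
pOH = 5.45, so pH = 14.00 - 5.45 = 8.55.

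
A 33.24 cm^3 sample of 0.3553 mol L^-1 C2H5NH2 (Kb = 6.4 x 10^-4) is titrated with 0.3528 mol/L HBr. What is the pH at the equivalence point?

n(C2H5NH2) = 0.3553 x 0.03324 = 0.01181 mol; V(HBr) at equivalence = 0.01181/0.3528 = 0.03348 L.
At equivalence the base is fully converted to C2H5NH3+; total volume = 0.06672 L, so [C2H5NH3+] = 0.01181/0.06672 = 0.1770 M.
Ka(C2H5NH3+) = Kw/Kb = 1.0e-14 / 6.4 x 10^-4 = 1.56e-11.
[H^+] = sqrt(Ka x [C2H5NH3+]) = sqrt(1.56e-11 x 0.1770) = 1.66e-6 M.
pH = -log(1.66e-6) = 5.78.

5.78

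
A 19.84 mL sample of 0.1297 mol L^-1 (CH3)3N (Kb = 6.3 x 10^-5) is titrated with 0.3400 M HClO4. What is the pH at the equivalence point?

n((CH3)3N) = 0.1297 x 0.01984 = 0.002573 mol; V(HClO4) at equivalence = 0.002573/0.3400 = 0.007568 L.
At equivalence the base is fully converted to (CH3)3NH+; total volume = 0.02741 L, so [(CH3)3NH+] = 0.002573/0.02741 = 0.09389 M.
Ka((CH3)3NH+) = Kw/Kb = 1.0e-14 / 6.3 x 10^-5 = 1.59e-10.
[H^+] = sqrt(Ka x [(CH3)3NH+]) = sqrt(1.59e-10 x 0.09389) = 3.86e-6 M.
pH = -log(3.86e-6) = 5.41.

5.41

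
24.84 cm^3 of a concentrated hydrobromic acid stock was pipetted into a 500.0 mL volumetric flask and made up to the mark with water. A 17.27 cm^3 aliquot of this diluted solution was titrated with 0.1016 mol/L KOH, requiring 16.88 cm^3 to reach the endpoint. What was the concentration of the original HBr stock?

n(KOH) = 0.1016 x 0.01688 = 0.001715 mol.
n(HBr) in the aliquot = 0.001715 mol.
[diluted HBr] = 0.001715 / 0.01727 = 0.09931 M.
Dilution factor = 500.0/24.84 = 20.13, so [stock] = 0.09931 x 20.13 = 2.00 M.

2.00 M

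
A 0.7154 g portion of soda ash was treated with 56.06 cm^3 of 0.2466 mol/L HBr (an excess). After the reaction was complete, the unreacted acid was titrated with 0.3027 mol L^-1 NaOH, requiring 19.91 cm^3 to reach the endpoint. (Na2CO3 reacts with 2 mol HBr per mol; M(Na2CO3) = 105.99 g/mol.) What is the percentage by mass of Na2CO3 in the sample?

57.8%

Total n(HBr) added = 0.2466 x 0.05606 = 0.01382 mol.
n(NaOH) used = 0.3027 x 0.01991 = 0.006027 mol, which equals the excess n(HBr).
So n(HBr) consumed by the sample = 0.01382 - 0.006027 = 0.007798 mol.
n(Na2CO3) = 0.007798 / 2 = 0.003899 mol.
mass Na2CO3 = 0.003899 x 105.99 = 0.4132 g, so %Na2CO3 = 0.4132/0.7154 x 100 = 57.8%.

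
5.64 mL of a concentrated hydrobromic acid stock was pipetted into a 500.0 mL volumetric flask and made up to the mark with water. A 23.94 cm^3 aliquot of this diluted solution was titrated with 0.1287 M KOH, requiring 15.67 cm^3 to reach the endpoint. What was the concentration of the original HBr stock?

n(KOH) = 0.1287 x 0.01567 = 0.002017 mol.
n(HBr) in the aliquot = 0.002017 mol.
[diluted HBr] = 0.002017 / 0.02394 = 0.08424 M.
Dilution factor = 500.0/5.640 = 88.65, so [stock] = 0.08424 x 88.65 = 7.47 M.

7.47 M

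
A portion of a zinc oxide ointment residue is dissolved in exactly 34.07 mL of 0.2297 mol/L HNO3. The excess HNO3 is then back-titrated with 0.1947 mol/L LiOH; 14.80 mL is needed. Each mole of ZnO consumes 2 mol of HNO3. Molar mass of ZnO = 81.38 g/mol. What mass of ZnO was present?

Total n(HNO3) added = 0.2297 x 0.03407 = 0.007826 mol.
n(LiOH) used = 0.1947 x 0.01480 = 0.002882 mol, which equals the excess n(HNO3).
So n(HNO3) consumed by the sample = 0.007826 - 0.002882 = 0.004944 mol.
n(ZnO) = 0.004944 / 2 = 0.002472 mol.
mass = 0.002472 mol x 81.38 g/mol = 0.201 g.

0.201 g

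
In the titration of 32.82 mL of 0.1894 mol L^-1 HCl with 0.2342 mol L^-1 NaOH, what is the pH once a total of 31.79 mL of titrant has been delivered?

n(acid) = 0.1894 x 0.03282 = 0.006216 mol; n(NaOH) added = 0.2342 x 0.03179 = 0.007445 mol.
Base is in excess by 0.007445 - 0.006216 = 0.001229 mol in a total volume of 0.06461 L.
[OH^-] = 0.001229/0.06461 = 0.01902 M, so pOH = 1.72 and pH = 14.00 - 1.72 = 12.28.

12.28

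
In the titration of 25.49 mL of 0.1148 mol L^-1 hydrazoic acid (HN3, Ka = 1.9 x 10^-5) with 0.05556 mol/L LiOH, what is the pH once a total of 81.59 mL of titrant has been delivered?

n(acid) = 0.1148 x 0.02549 = 0.002926 mol; n(LiOH) added = 0.05556 x 0.08159 = 0.004533 mol.
Base is in excess by 0.004533 - 0.002926 = 0.001607 mol in a total volume of 0.1071 L.
[OH^-] = 0.001607/0.1071 = 0.01501 M, so pOH = 1.82 and pH = 14.00 - 1.82 = 12.18.

12.18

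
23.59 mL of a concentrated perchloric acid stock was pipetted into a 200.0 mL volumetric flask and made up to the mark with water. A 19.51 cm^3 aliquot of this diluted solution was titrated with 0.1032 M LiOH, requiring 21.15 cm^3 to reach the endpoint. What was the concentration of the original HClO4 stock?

n(LiOH) = 0.1032 x 0.02115 = 0.002183 mol.
n(HClO4) in the aliquot = 0.002183 mol.
[diluted HClO4] = 0.002183 / 0.01951 = 0.1119 M.
Dilution factor = 200.0/23.59 = 8.478, so [stock] = 0.1119 x 8.478 = 0.948 M.

0.948 M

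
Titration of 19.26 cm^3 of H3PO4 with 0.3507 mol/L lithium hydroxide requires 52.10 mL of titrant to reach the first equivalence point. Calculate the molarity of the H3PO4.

n(LiOH) = 0.3507 x 0.05210 = 0.01827 mol.
At the first equivalence point, 1 mol OH^- react per mol H3PO4, so n(H3PO4) = 0.01827 / 1 = 0.01827 mol.
[H3PO4] = 0.01827 / 0.01926 L = 0.949 M.

0.949 M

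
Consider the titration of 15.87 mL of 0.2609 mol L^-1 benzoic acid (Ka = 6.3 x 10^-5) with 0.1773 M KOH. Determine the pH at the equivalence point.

n(C6H5COOH) = 0.2609 x 0.01587 = 0.004140 mol; V(KOH) at equivalence = 0.004140/0.1773 = 0.02335 L.
At equivalence all the acid is converted to C6H5COO-; total volume = 0.01587 + 0.02335 = 0.03922 L, so [C6H5COO-] = 0.004140/0.03922 = 0.1056 M.
Kb = Kw/Ka = 1.0e-14 / 6.3 x 10^-5 = 1.59e-10.
[OH^-] = sqrt(Kb x [C6H5COO-]) = sqrt(1.59e-10 x 0.1056) = 4.09e-6 M.
pOH = 5.39, so pH = 14.00 - 5.39 = 8.61.

8.61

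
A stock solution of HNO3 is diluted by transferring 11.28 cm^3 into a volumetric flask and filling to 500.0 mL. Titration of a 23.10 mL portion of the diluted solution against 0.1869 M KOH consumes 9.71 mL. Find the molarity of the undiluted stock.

n(KOH) = 0.1869 x 0.009710 = 0.001815 mol.
n(HNO3) in the aliquot = 0.001815 mol.
[diluted HNO3] = 0.001815 / 0.02310 = 0.07856 M.
Dilution factor = 500.0/11.28 = 44.33, so [stock] = 0.07856 x 44.33 = 3.48 M.

3.48 M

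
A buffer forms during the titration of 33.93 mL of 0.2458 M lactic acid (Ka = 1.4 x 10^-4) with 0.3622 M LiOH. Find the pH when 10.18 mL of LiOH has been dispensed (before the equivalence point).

3.75

Initial n(HC3H5O3) = 0.2458 x 0.03393 = 0.008340 mol.
n(LiOH) added = 0.3622 x 0.01018 = 0.003687 mol, converting that many moles of HC3H5O3 to C3H5O3-.
Remaining n(HC3H5O3) = 0.004653 mol; n(C3H5O3-) = 0.003687 mol.
By Henderson-Hasselbalch, pH = pKa + log([A^-]/[HA]) = 3.85 + log(0.003687/0.004653) = 3.85 + (-0.10) = 3.75.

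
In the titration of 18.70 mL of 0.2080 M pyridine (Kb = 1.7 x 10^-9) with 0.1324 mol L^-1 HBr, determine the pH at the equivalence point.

n(C5H5N) = 0.2080 x 0.01870 = 0.003890 mol; V(HBr) at equivalence = 0.003890/0.1324 = 0.02938 L.
At equivalence the base is fully converted to C5H5NH+; total volume = 0.04808 L, so [C5H5NH+] = 0.003890/0.04808 = 0.08090 M.
Ka(C5H5NH+) = Kw/Kb = 1.0e-14 / 1.7 x 10^-9 = 5.88e-6.
[H^+] = sqrt(Ka x [C5H5NH+]) = sqrt(5.88e-6 x 0.08090) = 0.000690 M.
pH = -log(0.000690) = 3.16.

3.16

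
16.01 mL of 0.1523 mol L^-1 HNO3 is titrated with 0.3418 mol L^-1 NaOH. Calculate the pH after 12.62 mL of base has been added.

12.82

n(acid) = 0.1523 x 0.01601 = 0.002438 mol; n(NaOH) added = 0.3418 x 0.01262 = 0.004314 mol.
Base is in excess by 0.004314 - 0.002438 = 0.001875 mol in a total volume of 0.02863 L.
[OH^-] = 0.001875/0.02863 = 0.06550 M, so pOH = 1.18 and pH = 14.00 - 1.18 = 12.82.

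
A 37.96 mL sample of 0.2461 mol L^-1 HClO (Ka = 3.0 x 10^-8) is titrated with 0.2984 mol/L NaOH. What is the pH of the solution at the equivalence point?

n(HClO) = 0.2461 x 0.03796 = 0.009342 mol; V(NaOH) at equivalence = 0.009342/0.2984 = 0.03131 L.
At equivalence all the acid is converted to ClO-; total volume = 0.03796 + 0.03131 = 0.06927 L, so [ClO-] = 0.009342/0.06927 = 0.1349 M.
Kb = Kw/Ka = 1.0e-14 / 3.0 x 10^-8 = 3.33e-7.
[OH^-] = sqrt(Kb x [ClO-]) = sqrt(3.33e-7 x 0.1349) = 0.000212 M.
pOH = 3.67, so pH = 14.00 - 3.67 = 10.33.

10.33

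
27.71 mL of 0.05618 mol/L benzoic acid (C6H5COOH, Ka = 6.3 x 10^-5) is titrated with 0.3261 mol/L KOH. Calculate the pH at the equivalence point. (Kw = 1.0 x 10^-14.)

n(C6H5COOH) = 0.05618 x 0.02771 = 0.001557 mol; V(KOH) at equivalence = 0.001557/0.3261 = 0.004774 L.
At equivalence all the acid is converted to C6H5COO-; total volume = 0.02771 + 0.004774 = 0.03248 L, so [C6H5COO-] = 0.001557/0.03248 = 0.04792 M.
Kb = Kw/Ka = 1.0e-14 / 6.3 x 10^-5 = 1.59e-10.
[OH^-] = sqrt(Kb x [C6H5COO-]) = sqrt(1.59e-10 x 0.04792) = 2.76e-6 M.
pOH = 5.56, so pH = 14.00 - 5.56 = 8.44.

8.44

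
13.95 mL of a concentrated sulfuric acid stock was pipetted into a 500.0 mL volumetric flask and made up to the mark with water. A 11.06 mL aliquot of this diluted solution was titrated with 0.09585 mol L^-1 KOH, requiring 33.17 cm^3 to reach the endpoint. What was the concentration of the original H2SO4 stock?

5.15 M

n(KOH) = 0.09585 x 0.03317 = 0.003179 mol.
n(H2SO4) in the aliquot = 0.003179 x 1/2 = 0.001590 mol.
[diluted H2SO4] = 0.001590 / 0.01106 = 0.1437 M.
Dilution factor = 500.0/13.95 = 35.84, so [stock] = 0.1437 x 35.84 = 5.15 M.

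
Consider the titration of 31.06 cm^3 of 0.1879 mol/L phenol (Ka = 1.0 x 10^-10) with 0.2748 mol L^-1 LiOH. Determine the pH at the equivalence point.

n(C6H5OH) = 0.1879 x 0.03106 = 0.005836 mol; V(LiOH) at equivalence = 0.005836/0.2748 = 0.02124 L.
At equivalence all the acid is converted to C6H5O-; total volume = 0.03106 + 0.02124 = 0.05230 L, so [C6H5O-] = 0.005836/0.05230 = 0.1116 M.
Kb = Kw/Ka = 1.0e-14 / 1.0 x 10^-10 = 0.000100.
[OH^-] = sqrt(Kb x [C6H5O-]) = sqrt(0.000100 x 0.1116) = 0.00334 M.
pOH = 2.48, so pH = 14.00 - 2.48 = 11.52.

11.52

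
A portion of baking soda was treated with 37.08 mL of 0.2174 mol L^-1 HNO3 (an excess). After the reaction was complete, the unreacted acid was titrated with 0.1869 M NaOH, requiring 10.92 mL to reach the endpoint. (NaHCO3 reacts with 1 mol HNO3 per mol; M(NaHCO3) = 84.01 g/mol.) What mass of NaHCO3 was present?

0.506 g

Total n(HNO3) added = 0.2174 x 0.03708 = 0.008061 mol.
n(NaOH) used = 0.1869 x 0.01092 = 0.002041 mol, which equals the excess n(HNO3).
So n(HNO3) consumed by the sample = 0.008061 - 0.002041 = 0.006020 mol.
n(NaHCO3) = 0.006020 / 1 = 0.006020 mol.
mass = 0.006020 mol x 84.01 g/mol = 0.506 g.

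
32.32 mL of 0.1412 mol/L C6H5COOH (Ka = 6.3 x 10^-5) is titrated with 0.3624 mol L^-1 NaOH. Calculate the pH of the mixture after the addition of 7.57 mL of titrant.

4.38

Initial n(C6H5COOH) = 0.1412 x 0.03232 = 0.004564 mol.
n(NaOH) added = 0.3624 x 0.007570 = 0.002743 mol, converting that many moles of C6H5COOH to C6H5COO-.
Remaining n(C6H5COOH) = 0.001820 mol; n(C6H5COO-) = 0.002743 mol.
By Henderson-Hasselbalch, pH = pKa + log([A^-]/[HA]) = 4.20 + log(0.002743/0.001820) = 4.20 + (+0.18) = 4.38.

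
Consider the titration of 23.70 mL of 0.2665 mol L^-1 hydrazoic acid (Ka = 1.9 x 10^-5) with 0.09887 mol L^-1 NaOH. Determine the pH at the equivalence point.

n(HN3) = 0.2665 x 0.02370 = 0.006316 mol; V(NaOH) at equivalence = 0.006316/0.09887 = 0.06388 L.
At equivalence all the acid is converted to N3-; total volume = 0.02370 + 0.06388 = 0.08758 L, so [N3-] = 0.006316/0.08758 = 0.07212 M.
Kb = Kw/Ka = 1.0e-14 / 1.9 x 10^-5 = 5.26e-10.
[OH^-] = sqrt(Kb x [N3-]) = sqrt(5.26e-10 x 0.07212) = 6.16e-6 M.
pOH = 5.21, so pH = 14.00 - 5.21 = 8.79.

8.79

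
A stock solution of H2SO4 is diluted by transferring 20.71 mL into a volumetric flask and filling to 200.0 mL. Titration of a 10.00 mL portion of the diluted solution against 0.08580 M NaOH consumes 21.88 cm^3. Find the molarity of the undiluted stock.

0.906 M

n(NaOH) = 0.08580 x 0.02188 = 0.001877 mol.
n(H2SO4) in the aliquot = 0.001877 x 1/2 = 0.0009387 mol.
[diluted H2SO4] = 0.0009387 / 0.01000 = 0.09387 M.
Dilution factor = 200.0/20.71 = 9.657, so [stock] = 0.09387 x 9.657 = 0.906 M.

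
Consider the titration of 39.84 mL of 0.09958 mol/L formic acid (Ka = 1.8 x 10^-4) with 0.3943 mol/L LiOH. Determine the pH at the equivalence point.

8.32

n(HCOOH) = 0.09958 x 0.03984 = 0.003967 mol; V(LiOH) at equivalence = 0.003967/0.3943 = 0.01006 L.
At equivalence all the acid is converted to HCOO-; total volume = 0.03984 + 0.01006 = 0.04990 L, so [HCOO-] = 0.003967/0.04990 = 0.07950 M.
Kb = Kw/Ka = 1.0e-14 / 1.8 x 10^-4 = 5.56e-11.
[OH^-] = sqrt(Kb x [HCOO-]) = sqrt(5.56e-11 x 0.07950) = 2.10e-6 M.
pOH = 5.68, so pH = 14.00 - 5.68 = 8.32.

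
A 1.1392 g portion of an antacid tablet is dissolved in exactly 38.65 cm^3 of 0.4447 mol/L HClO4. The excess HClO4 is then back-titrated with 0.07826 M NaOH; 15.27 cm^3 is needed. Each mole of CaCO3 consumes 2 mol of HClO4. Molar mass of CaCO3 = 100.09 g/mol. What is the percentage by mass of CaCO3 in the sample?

70.3%

Total n(HClO4) added = 0.4447 x 0.03865 = 0.01719 mol.
n(NaOH) used = 0.07826 x 0.01527 = 0.001195 mol, which equals the excess n(HClO4).
So n(HClO4) consumed by the sample = 0.01719 - 0.001195 = 0.01599 mol.
n(CaCO3) = 0.01599 / 2 = 0.007996 mol.
mass CaCO3 = 0.007996 x 100.09 = 0.8004 g, so %CaCO3 = 0.8004/1.1392 x 100 = 70.3%.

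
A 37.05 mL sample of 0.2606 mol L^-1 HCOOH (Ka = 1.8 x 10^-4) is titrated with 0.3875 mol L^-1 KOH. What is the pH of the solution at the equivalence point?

n(HCOOH) = 0.2606 x 0.03705 = 0.009655 mol; V(KOH) at equivalence = 0.009655/0.3875 = 0.02492 L.
At equivalence all the acid is converted to HCOO-; total volume = 0.03705 + 0.02492 = 0.06197 L, so [HCOO-] = 0.009655/0.06197 = 0.1558 M.
Kb = Kw/Ka = 1.0e-14 / 1.8 x 10^-4 = 5.56e-11.
[OH^-] = sqrt(Kb x [HCOO-]) = sqrt(5.56e-11 x 0.1558) = 2.94e-6 M.
pOH = 5.53, so pH = 14.00 - 5.53 = 8.47.

8.47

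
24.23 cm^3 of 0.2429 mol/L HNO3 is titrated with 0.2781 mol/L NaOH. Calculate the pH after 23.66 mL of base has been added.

n(acid) = 0.2429 x 0.02423 = 0.005885 mol; n(NaOH) added = 0.2781 x 0.02366 = 0.006580 mol.
Base is in excess by 0.006580 - 0.005885 = 0.0006944 mol in a total volume of 0.04789 L.
[OH^-] = 0.0006944/0.04789 = 0.01450 M, so pOH = 1.84 and pH = 14.00 - 1.84 = 12.16.

12.16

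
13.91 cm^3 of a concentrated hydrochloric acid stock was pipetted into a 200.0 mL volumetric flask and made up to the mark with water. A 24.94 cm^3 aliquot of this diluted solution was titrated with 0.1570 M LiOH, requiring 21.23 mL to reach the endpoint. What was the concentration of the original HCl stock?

1.92 M

n(LiOH) = 0.1570 x 0.02123 = 0.003333 mol.
n(HCl) in the aliquot = 0.003333 mol.
[diluted HCl] = 0.003333 / 0.02494 = 0.1336 M.
Dilution factor = 200.0/13.91 = 14.38, so [stock] = 0.1336 x 14.38 = 1.92 M.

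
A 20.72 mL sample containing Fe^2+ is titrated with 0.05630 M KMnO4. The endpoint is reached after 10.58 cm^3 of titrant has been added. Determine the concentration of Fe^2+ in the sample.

n(KMnO4) = 0.05630 x 0.01058 = 0.0005957 mol.
From the balanced equation, 1 mol KMnO4 reacts with 5 mol Fe^2+, so n(Fe^2+) = 0.0005957 x 5/1 = 0.002978 mol.
[Fe^2+] = 0.002978 / 0.02072 L = 0.144 M.

0.144 M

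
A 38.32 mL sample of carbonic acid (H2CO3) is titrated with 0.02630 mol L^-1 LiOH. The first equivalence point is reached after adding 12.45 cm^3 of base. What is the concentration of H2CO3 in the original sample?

0.00854 M

n(LiOH) = 0.02630 x 0.01245 = 0.0003274 mol.
At the first equivalence point, 1 mol OH^- react per mol H2CO3, so n(H2CO3) = 0.0003274 / 1 = 0.0003274 mol.
[H2CO3] = 0.0003274 / 0.03832 L = 0.00854 M.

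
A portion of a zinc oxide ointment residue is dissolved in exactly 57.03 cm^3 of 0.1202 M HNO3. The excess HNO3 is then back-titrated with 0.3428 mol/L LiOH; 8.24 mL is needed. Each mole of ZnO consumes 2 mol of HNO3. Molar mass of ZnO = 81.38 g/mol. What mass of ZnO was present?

Total n(HNO3) added = 0.1202 x 0.05703 = 0.006855 mol.
n(LiOH) used = 0.3428 x 0.008240 = 0.002825 mol, which equals the excess n(HNO3).
So n(HNO3) consumed by the sample = 0.006855 - 0.002825 = 0.004030 mol.
n(ZnO) = 0.004030 / 2 = 0.002015 mol.
mass = 0.002015 mol x 81.38 g/mol = 0.164 g.

0.164 g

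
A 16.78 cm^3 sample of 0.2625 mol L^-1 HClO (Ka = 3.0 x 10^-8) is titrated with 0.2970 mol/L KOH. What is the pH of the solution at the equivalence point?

n(HClO) = 0.2625 x 0.01678 = 0.004405 mol; V(KOH) at equivalence = 0.004405/0.2970 = 0.01483 L.
At equivalence all the acid is converted to ClO-; total volume = 0.01678 + 0.01483 = 0.03161 L, so [ClO-] = 0.004405/0.03161 = 0.1393 M.
Kb = Kw/Ka = 1.0e-14 / 3.0 x 10^-8 = 3.33e-7.
[OH^-] = sqrt(Kb x [ClO-]) = sqrt(3.33e-7 x 0.1393) = 0.000216 M.
pOH = 3.67, so pH = 14.00 - 3.67 = 10.33.

10.33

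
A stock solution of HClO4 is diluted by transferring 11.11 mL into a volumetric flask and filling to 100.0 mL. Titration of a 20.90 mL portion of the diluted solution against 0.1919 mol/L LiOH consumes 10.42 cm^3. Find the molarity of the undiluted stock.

0.861 M

n(LiOH) = 0.1919 x 0.01042 = 0.002000 mol.
n(HClO4) in the aliquot = 0.002000 mol.
[diluted HClO4] = 0.002000 / 0.02090 = 0.09567 M.
Dilution factor = 100.0/11.11 = 9.001, so [stock] = 0.09567 x 9.001 = 0.861 M.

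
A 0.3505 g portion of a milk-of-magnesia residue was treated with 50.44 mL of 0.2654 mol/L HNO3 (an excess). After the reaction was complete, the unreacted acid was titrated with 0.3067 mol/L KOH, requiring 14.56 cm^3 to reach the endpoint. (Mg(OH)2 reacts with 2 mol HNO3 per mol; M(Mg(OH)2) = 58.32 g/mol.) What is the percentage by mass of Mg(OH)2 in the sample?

74.2%

Total n(HNO3) added = 0.2654 x 0.05044 = 0.01339 mol.
n(KOH) used = 0.3067 x 0.01456 = 0.004466 mol, which equals the excess n(HNO3).
So n(HNO3) consumed by the sample = 0.01339 - 0.004466 = 0.008921 mol.
n(Mg(OH)2) = 0.008921 / 2 = 0.004461 mol.
mass Mg(OH)2 = 0.004461 x 58.32 = 0.2601 g, so %Mg(OH)2 = 0.2601/0.3505 x 100 = 74.2%.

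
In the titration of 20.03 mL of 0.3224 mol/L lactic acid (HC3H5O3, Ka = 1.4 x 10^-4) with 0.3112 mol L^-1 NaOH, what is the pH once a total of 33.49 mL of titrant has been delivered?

12.87

n(acid) = 0.3224 x 0.02003 = 0.006458 mol; n(NaOH) added = 0.3112 x 0.03349 = 0.01042 mol.
Base is in excess by 0.01042 - 0.006458 = 0.003964 mol in a total volume of 0.05352 L.
[OH^-] = 0.003964/0.05352 = 0.07407 M, so pOH = 1.13 and pH = 14.00 - 1.13 = 12.87.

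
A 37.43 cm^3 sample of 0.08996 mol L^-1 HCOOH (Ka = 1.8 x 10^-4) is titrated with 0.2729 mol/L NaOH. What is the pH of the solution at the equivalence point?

n(HCOOH) = 0.08996 x 0.03743 = 0.003367 mol; V(NaOH) at equivalence = 0.003367/0.2729 = 0.01234 L.
At equivalence all the acid is converted to HCOO-; total volume = 0.03743 + 0.01234 = 0.04977 L, so [HCOO-] = 0.003367/0.04977 = 0.06766 M.
Kb = Kw/Ka = 1.0e-14 / 1.8 x 10^-4 = 5.56e-11.
[OH^-] = sqrt(Kb x [HCOO-]) = sqrt(5.56e-11 x 0.06766) = 1.94e-6 M.
pOH = 5.71, so pH = 14.00 - 5.71 = 8.29.

8.29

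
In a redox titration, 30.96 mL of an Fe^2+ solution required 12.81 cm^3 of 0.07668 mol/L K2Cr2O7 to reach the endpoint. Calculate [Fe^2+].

n(K2Cr2O7) = 0.07668 x 0.01281 = 0.0009823 mol.
From the balanced equation, 1 mol K2Cr2O7 reacts with 6 mol Fe^2+, so n(Fe^2+) = 0.0009823 x 6/1 = 0.005894 mol.
[Fe^2+] = 0.005894 / 0.03096 L = 0.190 M.

0.190 M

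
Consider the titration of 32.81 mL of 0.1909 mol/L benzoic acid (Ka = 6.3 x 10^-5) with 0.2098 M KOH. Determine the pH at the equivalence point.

n(C6H5COOH) = 0.1909 x 0.03281 = 0.006263 mol; V(KOH) at equivalence = 0.006263/0.2098 = 0.02985 L.
At equivalence all the acid is converted to C6H5COO-; total volume = 0.03281 + 0.02985 = 0.06266 L, so [C6H5COO-] = 0.006263/0.06266 = 0.09995 M.
Kb = Kw/Ka = 1.0e-14 / 6.3 x 10^-5 = 1.59e-10.
[OH^-] = sqrt(Kb x [C6H5COO-]) = sqrt(1.59e-10 x 0.09995) = 3.98e-6 M.
pOH = 5.40, so pH = 14.00 - 5.40 = 8.60.

8.60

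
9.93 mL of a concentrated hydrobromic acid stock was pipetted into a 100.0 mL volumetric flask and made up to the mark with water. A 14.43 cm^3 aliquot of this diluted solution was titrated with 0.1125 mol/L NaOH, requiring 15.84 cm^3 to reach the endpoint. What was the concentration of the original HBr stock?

1.24 M

n(NaOH) = 0.1125 x 0.01584 = 0.001782 mol.
n(HBr) in the aliquot = 0.001782 mol.
[diluted HBr] = 0.001782 / 0.01443 = 0.1235 M.
Dilution factor = 100.0/9.930 = 10.07, so [stock] = 0.1235 x 10.07 = 1.24 M.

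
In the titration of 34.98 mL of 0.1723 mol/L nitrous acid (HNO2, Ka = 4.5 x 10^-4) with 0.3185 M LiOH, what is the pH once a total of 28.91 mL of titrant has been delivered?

n(acid) = 0.1723 x 0.03498 = 0.006027 mol; n(LiOH) added = 0.3185 x 0.02891 = 0.009208 mol.
Base is in excess by 0.009208 - 0.006027 = 0.003181 mol in a total volume of 0.06389 L.
[OH^-] = 0.003181/0.06389 = 0.04979 M, so pOH = 1.30 and pH = 14.00 - 1.30 = 12.70.

12.70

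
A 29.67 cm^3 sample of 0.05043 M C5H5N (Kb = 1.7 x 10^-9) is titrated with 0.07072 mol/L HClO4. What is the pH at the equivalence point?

n(C5H5N) = 0.05043 x 0.02967 = 0.001496 mol; V(HClO4) at equivalence = 0.001496/0.07072 = 0.02116 L.
At equivalence the base is fully converted to C5H5NH+; total volume = 0.05083 L, so [C5H5NH+] = 0.001496/0.05083 = 0.02944 M.
Ka(C5H5NH+) = Kw/Kb = 1.0e-14 / 1.7 x 10^-9 = 5.88e-6.
[H^+] = sqrt(Ka x [C5H5NH+]) = sqrt(5.88e-6 x 0.02944) = 0.000416 M.
pH = -log(0.000416) = 3.38.

3.38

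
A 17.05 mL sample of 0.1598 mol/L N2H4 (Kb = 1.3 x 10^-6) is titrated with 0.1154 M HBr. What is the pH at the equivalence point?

4.64

n(N2H4) = 0.1598 x 0.01705 = 0.002725 mol; V(HBr) at equivalence = 0.002725/0.1154 = 0.02361 L.
At equivalence the base is fully converted to N2H5+; total volume = 0.04066 L, so [N2H5+] = 0.002725/0.04066 = 0.06701 M.
Ka(N2H5+) = Kw/Kb = 1.0e-14 / 1.3 x 10^-6 = 7.69e-9.
[H^+] = sqrt(Ka x [N2H5+]) = sqrt(7.69e-9 x 0.06701) = 2.27e-5 M.
pH = -log(2.27e-5) = 4.64.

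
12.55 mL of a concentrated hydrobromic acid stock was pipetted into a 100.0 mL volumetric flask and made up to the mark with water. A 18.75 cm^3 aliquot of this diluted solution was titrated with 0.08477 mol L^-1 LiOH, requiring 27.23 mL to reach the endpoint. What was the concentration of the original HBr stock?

0.981 M

n(LiOH) = 0.08477 x 0.02723 = 0.002308 mol.
n(HBr) in the aliquot = 0.002308 mol.
[diluted HBr] = 0.002308 / 0.01875 = 0.1231 M.
Dilution factor = 100.0/12.55 = 7.968, so [stock] = 0.1231 x 7.968 = 0.981 M.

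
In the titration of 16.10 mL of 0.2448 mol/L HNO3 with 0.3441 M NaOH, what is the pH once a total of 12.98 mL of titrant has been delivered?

n(acid) = 0.2448 x 0.01610 = 0.003941 mol; n(NaOH) added = 0.3441 x 0.01298 = 0.004466 mol.
Base is in excess by 0.004466 - 0.003941 = 0.0005251 mol in a total volume of 0.02908 L.
[OH^-] = 0.0005251/0.02908 = 0.01806 M, so pOH = 1.74 and pH = 14.00 - 1.74 = 12.26.

12.26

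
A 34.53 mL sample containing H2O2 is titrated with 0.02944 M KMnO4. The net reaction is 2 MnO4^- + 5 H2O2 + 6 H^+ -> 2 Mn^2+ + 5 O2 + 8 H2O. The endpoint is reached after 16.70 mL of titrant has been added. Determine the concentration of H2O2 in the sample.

0.0356 M

n(KMnO4) = 0.02944 x 0.01670 = 0.0004916 mol.
From the balanced equation, 2 mol KMnO4 reacts with 5 mol H2O2, so n(H2O2) = 0.0004916 x 5/2 = 0.001229 mol.
[H2O2] = 0.001229 / 0.03453 L = 0.0356 M.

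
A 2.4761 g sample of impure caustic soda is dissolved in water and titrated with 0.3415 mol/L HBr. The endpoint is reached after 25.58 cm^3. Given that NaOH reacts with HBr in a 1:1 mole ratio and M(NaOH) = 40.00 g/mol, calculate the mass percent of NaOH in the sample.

14.1%

n(HBr) = 0.3415 x 0.02558 = 0.008736 mol.
n(NaOH) = 0.008736 / 1 = 0.008736 mol.
mass of NaOH = 0.008736 x 40.00 = 0.3494 g.
% purity = 0.3494 / 2.4761 x 100 = 14.1%.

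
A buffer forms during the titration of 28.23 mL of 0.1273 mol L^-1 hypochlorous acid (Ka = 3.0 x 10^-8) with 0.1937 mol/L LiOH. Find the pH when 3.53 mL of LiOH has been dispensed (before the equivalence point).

Initial n(HClO) = 0.1273 x 0.02823 = 0.003594 mol.
n(LiOH) added = 0.1937 x 0.003530 = 0.0006838 mol, converting that many moles of HClO to ClO-.
Remaining n(HClO) = 0.002910 mol; n(ClO-) = 0.0006838 mol.
By Henderson-Hasselbalch, pH = pKa + log([A^-]/[HA]) = 7.52 + log(0.0006838/0.002910) = 7.52 + (-0.63) = 6.89.

6.89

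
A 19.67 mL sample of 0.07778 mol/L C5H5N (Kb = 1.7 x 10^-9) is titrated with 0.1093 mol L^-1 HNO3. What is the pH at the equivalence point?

n(C5H5N) = 0.07778 x 0.01967 = 0.001530 mol; V(HNO3) at equivalence = 0.001530/0.1093 = 0.01400 L.
At equivalence the base is fully converted to C5H5NH+; total volume = 0.03367 L, so [C5H5NH+] = 0.001530/0.03367 = 0.04544 M.
Ka(C5H5NH+) = Kw/Kb = 1.0e-14 / 1.7 x 10^-9 = 5.88e-6.
[H^+] = sqrt(Ka x [C5H5NH+]) = sqrt(5.88e-6 x 0.04544) = 0.000517 M.
pH = -log(0.000517) = 3.29.

3.29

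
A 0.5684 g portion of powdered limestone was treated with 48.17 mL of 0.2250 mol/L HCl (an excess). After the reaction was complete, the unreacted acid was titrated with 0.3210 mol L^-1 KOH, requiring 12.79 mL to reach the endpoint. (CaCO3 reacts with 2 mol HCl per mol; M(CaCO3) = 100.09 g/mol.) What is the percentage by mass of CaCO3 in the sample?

Total n(HCl) added = 0.2250 x 0.04817 = 0.01084 mol.
n(KOH) used = 0.3210 x 0.01279 = 0.004106 mol, which equals the excess n(HCl).
So n(HCl) consumed by the sample = 0.01084 - 0.004106 = 0.006733 mol.
n(CaCO3) = 0.006733 / 2 = 0.003366 mol.
mass CaCO3 = 0.003366 x 100.09 = 0.3369 g, so %CaCO3 = 0.3369/0.5684 x 100 = 59.3%.

59.3%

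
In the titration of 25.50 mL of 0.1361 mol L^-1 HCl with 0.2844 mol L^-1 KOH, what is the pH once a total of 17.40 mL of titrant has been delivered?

n(acid) = 0.1361 x 0.02550 = 0.003471 mol; n(KOH) added = 0.2844 x 0.01740 = 0.004949 mol.
Base is in excess by 0.004949 - 0.003471 = 0.001478 mol in a total volume of 0.04290 L.
[OH^-] = 0.001478/0.04290 = 0.03445 M, so pOH = 1.46 and pH = 14.00 - 1.46 = 12.54.

12.54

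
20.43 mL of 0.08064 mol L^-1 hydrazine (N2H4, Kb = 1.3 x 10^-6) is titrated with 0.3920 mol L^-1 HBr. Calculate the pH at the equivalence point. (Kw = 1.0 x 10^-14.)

n(N2H4) = 0.08064 x 0.02043 = 0.001647 mol; V(HBr) at equivalence = 0.001647/0.3920 = 0.004203 L.
At equivalence the base is fully converted to N2H5+; total volume = 0.02463 L, so [N2H5+] = 0.001647/0.02463 = 0.06688 M.
Ka(N2H5+) = Kw/Kb = 1.0e-14 / 1.3 x 10^-6 = 7.69e-9.
[H^+] = sqrt(Ka x [N2H5+]) = sqrt(7.69e-9 x 0.06688) = 2.27e-5 M.
pH = -log(2.27e-5) = 4.64.

4.64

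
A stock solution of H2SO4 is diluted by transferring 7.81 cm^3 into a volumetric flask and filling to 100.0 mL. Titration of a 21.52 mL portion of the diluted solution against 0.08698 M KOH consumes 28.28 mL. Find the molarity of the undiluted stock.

0.732 M

n(KOH) = 0.08698 x 0.02828 = 0.002460 mol.
n(H2SO4) in the aliquot = 0.002460 x 1/2 = 0.001230 mol.
[diluted H2SO4] = 0.001230 / 0.02152 = 0.05715 M.
Dilution factor = 100.0/7.810 = 12.80, so [stock] = 0.05715 x 12.80 = 0.732 M.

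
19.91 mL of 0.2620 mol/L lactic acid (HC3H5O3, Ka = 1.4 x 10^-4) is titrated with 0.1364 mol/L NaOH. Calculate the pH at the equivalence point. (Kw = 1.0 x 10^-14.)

n(HC3H5O3) = 0.2620 x 0.01991 = 0.005216 mol; V(NaOH) at equivalence = 0.005216/0.1364 = 0.03824 L.
At equivalence all the acid is converted to C3H5O3-; total volume = 0.01991 + 0.03824 = 0.05815 L, so [C3H5O3-] = 0.005216/0.05815 = 0.08970 M.
Kb = Kw/Ka = 1.0e-14 / 1.4 x 10^-4 = 7.14e-11.
[OH^-] = sqrt(Kb x [C3H5O3-]) = sqrt(7.14e-11 x 0.08970) = 2.53e-6 M.
pOH = 5.60, so pH = 14.00 - 5.60 = 8.40.

8.40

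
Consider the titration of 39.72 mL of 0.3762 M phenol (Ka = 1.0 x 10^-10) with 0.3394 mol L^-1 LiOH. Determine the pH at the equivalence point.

11.63

n(C6H5OH) = 0.3762 x 0.03972 = 0.01494 mol; V(LiOH) at equivalence = 0.01494/0.3394 = 0.04403 L.
At equivalence all the acid is converted to C6H5O-; total volume = 0.03972 + 0.04403 = 0.08375 L, so [C6H5O-] = 0.01494/0.08375 = 0.1784 M.
Kb = Kw/Ka = 1.0e-14 / 1.0 x 10^-10 = 0.000100.
[OH^-] = sqrt(Kb x [C6H5O-]) = sqrt(0.000100 x 0.1784) = 0.00422 M.
pOH = 2.37, so pH = 14.00 - 2.37 = 11.63.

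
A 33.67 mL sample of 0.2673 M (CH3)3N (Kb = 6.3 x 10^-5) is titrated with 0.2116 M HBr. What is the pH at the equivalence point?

5.36

n((CH3)3N) = 0.2673 x 0.03367 = 0.009000 mol; V(HBr) at equivalence = 0.009000/0.2116 = 0.04253 L.
At equivalence the base is fully converted to (CH3)3NH+; total volume = 0.07620 L, so [(CH3)3NH+] = 0.009000/0.07620 = 0.1181 M.
Ka((CH3)3NH+) = Kw/Kb = 1.0e-14 / 6.3 x 10^-5 = 1.59e-10.
[H^+] = sqrt(Ka x [(CH3)3NH+]) = sqrt(1.59e-10 x 0.1181) = 4.33e-6 M.
pH = -log(4.33e-6) = 5.36.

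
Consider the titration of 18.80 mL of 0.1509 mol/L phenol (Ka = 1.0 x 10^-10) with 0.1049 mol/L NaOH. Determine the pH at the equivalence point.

n(C6H5OH) = 0.1509 x 0.01880 = 0.002837 mol; V(NaOH) at equivalence = 0.002837/0.1049 = 0.02704 L.
At equivalence all the acid is converted to C6H5O-; total volume = 0.01880 + 0.02704 = 0.04584 L, so [C6H5O-] = 0.002837/0.04584 = 0.06188 M.
Kb = Kw/Ka = 1.0e-14 / 1.0 x 10^-10 = 0.000100.
[OH^-] = sqrt(Kb x [C6H5O-]) = sqrt(0.000100 x 0.06188) = 0.00249 M.
pOH = 2.60, so pH = 14.00 - 2.60 = 11.40.

11.40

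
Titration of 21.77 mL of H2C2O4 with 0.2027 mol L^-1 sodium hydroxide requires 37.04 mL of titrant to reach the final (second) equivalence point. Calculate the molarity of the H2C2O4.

n(NaOH) = 0.2027 x 0.03704 = 0.007508 mol.
At the final (second) equivalence point, 2 mol OH^- react per mol H2C2O4, so n(H2C2O4) = 0.007508 / 2 = 0.003754 mol.
[H2C2O4] = 0.003754 / 0.02177 L = 0.172 M.

0.172 M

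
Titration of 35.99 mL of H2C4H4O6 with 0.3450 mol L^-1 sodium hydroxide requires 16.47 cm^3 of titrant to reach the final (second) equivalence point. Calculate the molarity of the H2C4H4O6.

n(NaOH) = 0.3450 x 0.01647 = 0.005682 mol.
At the final (second) equivalence point, 2 mol OH^- react per mol H2C4H4O6, so n(H2C4H4O6) = 0.005682 / 2 = 0.002841 mol.
[H2C4H4O6] = 0.002841 / 0.03599 L = 0.0789 M.

0.0789 M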